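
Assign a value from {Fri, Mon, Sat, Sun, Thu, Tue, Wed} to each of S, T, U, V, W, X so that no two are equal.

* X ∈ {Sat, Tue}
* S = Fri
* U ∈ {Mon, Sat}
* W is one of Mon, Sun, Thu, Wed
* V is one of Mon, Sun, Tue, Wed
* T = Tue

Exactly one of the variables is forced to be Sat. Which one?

S's domain is down to {Fri}, so S = Fri.
T has just one choice, so T = Tue. Remove Tue from V, X.
So Sat goes to X.

X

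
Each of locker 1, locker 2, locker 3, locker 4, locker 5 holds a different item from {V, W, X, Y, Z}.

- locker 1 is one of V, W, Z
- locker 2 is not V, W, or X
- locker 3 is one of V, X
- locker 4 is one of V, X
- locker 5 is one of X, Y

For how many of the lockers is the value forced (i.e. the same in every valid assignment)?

Among the 5 variables, W fits only locker 1 (and all 5 values in {V, W, X, Y, Z} must be used), so locker 1 = W.
The 4 still-open variables together cover exactly {V, X, Y, Z} — 4 values for 4 variables — and Z appears only in locker 2's list, so locker 2 = Z.
The 3 still-open variables together cover exactly {V, X, Y} — 3 values for 3 variables — and Y appears only in locker 5's list, so locker 5 = Y.
Determined: locker 1=W, locker 2=Z, locker 5=Y. The other lockers each still have more than one consistent value. That makes 3.

3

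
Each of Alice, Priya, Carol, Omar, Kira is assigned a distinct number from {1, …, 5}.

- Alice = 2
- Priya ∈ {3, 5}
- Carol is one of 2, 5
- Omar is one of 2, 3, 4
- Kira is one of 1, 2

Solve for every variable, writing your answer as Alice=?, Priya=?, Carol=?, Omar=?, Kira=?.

Alice=2, Priya=3, Carol=5, Omar=4, Kira=1

Alice's domain is down to {2}, so Alice = 2. So Carol, Omar, Kira can't be 2.
Carol must be 5 (only option left). So Priya can't be 5.
That leaves Kira = 1.
Priya must be 3 (only option left). Strike 3 from Omar.
Omar has just one choice, so Omar = 4.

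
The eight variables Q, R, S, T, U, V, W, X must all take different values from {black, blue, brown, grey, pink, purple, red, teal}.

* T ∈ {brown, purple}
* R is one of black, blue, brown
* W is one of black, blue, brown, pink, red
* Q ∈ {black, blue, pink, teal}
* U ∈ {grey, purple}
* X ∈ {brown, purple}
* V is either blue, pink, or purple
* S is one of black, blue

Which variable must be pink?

V

The 8 variables together cover exactly {black, blue, brown, grey, pink, purple, red, teal} — 8 values for 8 variables — and grey appears only in U's list, so U = grey.
The 7 still-open variables together cover exactly {black, blue, brown, pink, purple, red, teal} — 7 values for 7 variables — and red appears only in W's list, so W = red.
The 6 still-open variables together cover exactly {black, blue, brown, pink, purple, teal} — 6 values for 6 variables — and teal appears only in Q's list, so Q = teal.
The 5 still-open variables draw from only 5 values {black, blue, brown, pink, purple}, so each is used; only V can be pink, hence V = pink.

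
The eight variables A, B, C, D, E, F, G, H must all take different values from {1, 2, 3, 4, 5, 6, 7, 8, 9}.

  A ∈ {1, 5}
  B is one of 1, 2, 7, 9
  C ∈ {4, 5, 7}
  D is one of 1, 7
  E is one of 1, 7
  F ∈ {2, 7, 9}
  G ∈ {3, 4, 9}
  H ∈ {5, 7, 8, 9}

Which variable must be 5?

A

Among the 8 variables, 3 fits only G (and all 8 values in {1, 2, 3, 4, 5, 7, 8, 9} must be used), so G = 3.
The 7 still-open variables together cover exactly {1, 2, 4, 5, 7, 8, 9} — 7 values for 7 variables — and 4 appears only in C's list, so C = 4.
Among the 6 still-open variables, 8 fits only H (and all 6 values in {1, 2, 5, 7, 8, 9} must be used), so H = 8.
The 5 still-open variables together cover exactly {1, 2, 5, 7, 9} — 5 values for 5 variables — and 5 appears only in A's list, so A = 5.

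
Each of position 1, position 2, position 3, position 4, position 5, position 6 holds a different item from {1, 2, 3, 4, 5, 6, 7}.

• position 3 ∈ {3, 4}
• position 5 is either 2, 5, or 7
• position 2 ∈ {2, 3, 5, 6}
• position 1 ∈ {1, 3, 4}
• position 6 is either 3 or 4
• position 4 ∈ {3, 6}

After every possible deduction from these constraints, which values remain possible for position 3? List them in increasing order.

The 2 variables position 3 and position 6 are confined to {3, 4}, which locks those values in; drop them from position 1, position 2, position 4.
position 1's domain is down to {1}, so position 1 = 1.
position 4 has just one choice, so position 4 = 6. Strike 6 from position 2.
No further eliminations apply; position 3 can still be any of 3, 4.

3, 4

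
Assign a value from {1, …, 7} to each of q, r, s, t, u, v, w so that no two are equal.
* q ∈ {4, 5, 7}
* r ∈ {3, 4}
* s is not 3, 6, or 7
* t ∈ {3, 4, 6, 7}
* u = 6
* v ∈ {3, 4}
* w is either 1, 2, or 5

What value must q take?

5

u has just one choice, so u = 6. Strike 6 from t.
r and v share exactly the 2 values {3, 4}; by pigeonhole those values go to them, so strike 3, 4 from q, s, t.
t's domain is down to {7}, so t = 7. So q can't be 7.
So q = 5.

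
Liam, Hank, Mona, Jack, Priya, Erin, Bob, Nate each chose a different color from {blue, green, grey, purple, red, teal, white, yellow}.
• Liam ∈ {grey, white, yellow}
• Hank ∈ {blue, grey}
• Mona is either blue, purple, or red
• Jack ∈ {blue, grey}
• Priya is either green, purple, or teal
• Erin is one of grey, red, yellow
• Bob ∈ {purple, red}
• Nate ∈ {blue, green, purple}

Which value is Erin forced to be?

yellow

Among the 8 variables, teal fits only Priya (and all 8 values in {blue, green, grey, purple, red, teal, white, yellow} must be used), so Priya = teal.
The 7 still-open variables draw from only 7 values {blue, green, grey, purple, red, white, yellow}, so each is used; only Nate can be green, hence Nate = green.
Among the 6 still-open variables, white fits only Liam (and all 6 values in {blue, grey, purple, red, white, yellow} must be used), so Liam = white.
The 5 still-open variables together cover exactly {blue, grey, purple, red, yellow} — 5 values for 5 variables — and yellow appears only in Erin's list, so Erin = yellow.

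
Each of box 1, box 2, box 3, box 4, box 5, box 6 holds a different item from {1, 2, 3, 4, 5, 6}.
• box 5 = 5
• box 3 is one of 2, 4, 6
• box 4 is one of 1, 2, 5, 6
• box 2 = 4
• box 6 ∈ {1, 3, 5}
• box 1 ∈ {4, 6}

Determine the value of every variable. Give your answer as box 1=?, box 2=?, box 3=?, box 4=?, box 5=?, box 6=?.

box 2 has just one choice, so box 2 = 4. Eliminate 4 elsewhere: box 1, box 3.
box 5 must be 5 (only option left). Strike 5 from box 4, box 6.
box 1 has just one choice, so box 1 = 6. Eliminate 6 elsewhere: box 3, box 4.
box 3 must be 2 (only option left). Eliminate 2 elsewhere: box 4.
box 4 must be 1 (only option left). Strike 1 from box 6.
box 6 must be 3 (only option left).

box 1=6, box 2=4, box 3=2, box 4=1, box 5=5, box 6=3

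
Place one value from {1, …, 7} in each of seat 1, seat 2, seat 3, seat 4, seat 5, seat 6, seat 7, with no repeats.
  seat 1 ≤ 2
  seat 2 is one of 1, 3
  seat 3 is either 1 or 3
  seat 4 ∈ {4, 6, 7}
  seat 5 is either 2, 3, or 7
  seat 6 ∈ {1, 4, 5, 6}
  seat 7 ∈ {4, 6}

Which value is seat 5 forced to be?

7

Among the 7 variables, 5 fits only seat 6 (and all 7 values in {1, 2, 3, 4, 5, 6, 7} must be used), so seat 6 = 5.
seat 2 and seat 3 share exactly the 2 values {1, 3}; by pigeonhole those values go to them, so strike 1, 3 from seat 1, seat 5.
That leaves seat 1 = 2. Remove 2 from seat 5.
So seat 5 = 7.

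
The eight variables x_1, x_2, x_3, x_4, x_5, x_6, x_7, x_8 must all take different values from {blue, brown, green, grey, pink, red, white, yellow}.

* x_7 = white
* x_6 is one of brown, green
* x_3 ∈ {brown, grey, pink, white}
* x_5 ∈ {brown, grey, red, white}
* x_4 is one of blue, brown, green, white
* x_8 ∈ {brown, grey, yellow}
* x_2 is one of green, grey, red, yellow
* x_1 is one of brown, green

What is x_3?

x_7's domain is down to {white}, so x_7 = white. Strike white from x_3, x_4, x_5.
The 7 still-open variables draw from only 7 values {blue, brown, green, grey, pink, red, yellow}, so each is used; only x_4 can be blue, hence x_4 = blue.
Among the 6 still-open variables, pink fits only x_3 (and all 6 values in {brown, green, grey, pink, red, yellow} must be used), so x_3 = pink.

pink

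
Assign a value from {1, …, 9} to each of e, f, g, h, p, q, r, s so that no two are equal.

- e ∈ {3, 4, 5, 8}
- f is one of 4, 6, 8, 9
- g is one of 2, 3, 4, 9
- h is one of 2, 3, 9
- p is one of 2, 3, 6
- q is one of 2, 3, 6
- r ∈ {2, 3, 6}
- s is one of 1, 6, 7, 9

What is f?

p, q, r between them cover only {2, 3, 6} — a naked triple. Remove those values from e, f, g, h, s.
h has just one choice, so h = 9. Remove 9 from f, g, s.
g's domain is down to {4}, so g = 4. Eliminate 4 elsewhere: e, f.
So f = 8.

8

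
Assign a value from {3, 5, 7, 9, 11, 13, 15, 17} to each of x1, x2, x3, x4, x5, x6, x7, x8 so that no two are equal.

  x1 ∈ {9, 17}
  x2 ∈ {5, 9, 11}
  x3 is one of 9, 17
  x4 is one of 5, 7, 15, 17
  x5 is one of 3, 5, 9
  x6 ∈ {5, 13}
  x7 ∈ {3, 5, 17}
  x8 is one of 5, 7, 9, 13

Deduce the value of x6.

The 8 variables together cover exactly {3, 5, 7, 9, 11, 13, 15, 17} — 8 values for 8 variables — and 11 appears only in x2's list, so x2 = 11.
The 7 still-open variables together cover exactly {3, 5, 7, 9, 13, 15, 17} — 7 values for 7 variables — and 15 appears only in x4's list, so x4 = 15.
The 6 still-open variables draw from only 6 values {3, 5, 7, 9, 13, 17}, so each is used; only x8 can be 7, hence x8 = 7.
Among the 5 still-open variables, 13 fits only x6 (and all 5 values in {3, 5, 9, 13, 17} must be used), so x6 = 13.

13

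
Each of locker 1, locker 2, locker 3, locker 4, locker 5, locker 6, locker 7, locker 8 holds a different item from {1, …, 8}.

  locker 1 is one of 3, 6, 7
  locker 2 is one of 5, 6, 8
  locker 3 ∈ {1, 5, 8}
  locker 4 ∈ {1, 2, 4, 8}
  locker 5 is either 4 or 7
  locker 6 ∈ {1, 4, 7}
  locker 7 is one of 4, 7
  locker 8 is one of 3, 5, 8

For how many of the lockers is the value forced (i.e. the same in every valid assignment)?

2

Among the 8 variables, 2 fits only locker 4 (and all 8 values in {1, 2, 3, 4, 5, 6, 7, 8} must be used), so locker 4 = 2.
locker 5 and locker 7 between them cover only {4, 7} — a naked pair. Remove those values from locker 1, locker 6.
That leaves locker 6 = 1. Remove 1 from locker 3.
Determined: locker 4=2, locker 6=1. The other lockers each still have more than one consistent value. That makes 2.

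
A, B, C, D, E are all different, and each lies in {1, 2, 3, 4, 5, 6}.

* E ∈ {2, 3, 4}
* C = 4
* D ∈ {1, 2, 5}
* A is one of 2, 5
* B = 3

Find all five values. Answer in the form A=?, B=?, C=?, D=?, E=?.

B must be 3 (only option left). Remove 3 from E.
C's domain is down to {4}, so C = 4. Remove 4 from E.
E's domain is down to {2}, so E = 2. Strike 2 from A, D.
A must be 5 (only option left). Eliminate 5 elsewhere: D.
That leaves D = 1.

A=5, B=3, C=4, D=1, E=2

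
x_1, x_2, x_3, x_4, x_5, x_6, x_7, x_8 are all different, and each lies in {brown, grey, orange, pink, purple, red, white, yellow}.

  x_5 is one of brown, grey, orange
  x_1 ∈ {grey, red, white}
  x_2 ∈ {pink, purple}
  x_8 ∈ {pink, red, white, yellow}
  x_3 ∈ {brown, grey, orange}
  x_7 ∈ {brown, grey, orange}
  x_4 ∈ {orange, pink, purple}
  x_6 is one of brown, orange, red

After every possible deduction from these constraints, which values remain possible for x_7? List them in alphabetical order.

brown, grey, orange

Among the 8 variables, yellow fits only x_8 (and all 8 values in {brown, grey, orange, pink, purple, red, white, yellow} must be used), so x_8 = yellow.
Among the 7 still-open variables, white fits only x_1 (and all 7 values in {brown, grey, orange, pink, purple, red, white} must be used), so x_1 = white.
The 6 still-open variables draw from only 6 values {brown, grey, orange, pink, purple, red}, so each is used; only x_6 can be red, hence x_6 = red.
x_3, x_5, x_7 share exactly the 3 values {brown, grey, orange}; by pigeonhole those values go to them, so strike brown, grey, orange from x_4.
No further eliminations apply; x_7 can still be any of brown, grey, orange.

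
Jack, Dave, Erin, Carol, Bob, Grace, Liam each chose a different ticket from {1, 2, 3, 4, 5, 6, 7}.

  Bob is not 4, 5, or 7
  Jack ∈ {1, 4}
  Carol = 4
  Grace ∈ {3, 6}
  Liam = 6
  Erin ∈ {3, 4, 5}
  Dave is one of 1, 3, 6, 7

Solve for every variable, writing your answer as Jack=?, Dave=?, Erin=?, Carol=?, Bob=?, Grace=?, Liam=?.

Carol's domain is down to {4}, so Carol = 4. Remove 4 from Jack, Erin.
Liam's domain is down to {6}, so Liam = 6. So Dave, Bob, Grace can't be 6.
Jack must be 1 (only option left). Strike 1 from Dave, Bob.
Grace's domain is down to {3}, so Grace = 3. Remove 3 from Dave, Erin, Bob.
Dave must be 7 (only option left).
Erin's domain is down to {5}, so Erin = 5.
Bob's domain is down to {2}, so Bob = 2.

Jack=1, Dave=7, Erin=5, Carol=4, Bob=2, Grace=3, Liam=6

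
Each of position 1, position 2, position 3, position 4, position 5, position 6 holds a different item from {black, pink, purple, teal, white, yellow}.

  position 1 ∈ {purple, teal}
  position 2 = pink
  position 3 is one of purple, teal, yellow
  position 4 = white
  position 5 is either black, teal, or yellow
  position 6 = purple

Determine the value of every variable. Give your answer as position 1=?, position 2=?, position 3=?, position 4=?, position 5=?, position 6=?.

position 1=teal, position 2=pink, position 3=yellow, position 4=white, position 5=black, position 6=purple

position 2 has just one choice, so position 2 = pink.
That leaves position 4 = white.
position 6 has just one choice, so position 6 = purple. Eliminate purple elsewhere: position 1, position 3.
position 1 has just one choice, so position 1 = teal. Strike teal from position 3, position 5.
position 3's domain is down to {yellow}, so position 3 = yellow. So position 5 can't be yellow.
position 5's domain is down to {black}, so position 5 = black.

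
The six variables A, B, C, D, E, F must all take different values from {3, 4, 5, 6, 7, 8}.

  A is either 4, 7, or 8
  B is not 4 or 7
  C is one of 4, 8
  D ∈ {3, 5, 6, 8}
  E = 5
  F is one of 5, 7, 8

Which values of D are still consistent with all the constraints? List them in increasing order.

3, 6

E's domain is down to {5}, so E = 5. Strike 5 from B, D, F.
The 3 variables A, C, F are confined to {4, 7, 8}, which locks those values in; drop them from B, D.
No further eliminations apply; D can still be any of 3, 6.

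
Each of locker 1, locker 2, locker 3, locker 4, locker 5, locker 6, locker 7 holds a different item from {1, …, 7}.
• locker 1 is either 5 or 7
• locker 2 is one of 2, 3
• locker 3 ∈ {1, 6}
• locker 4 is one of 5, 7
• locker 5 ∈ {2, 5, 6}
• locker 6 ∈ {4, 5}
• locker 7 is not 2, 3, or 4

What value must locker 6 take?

The 7 variables together cover exactly {1, 2, 3, 4, 5, 6, 7} — 7 values for 7 variables — and 3 appears only in locker 2's list, so locker 2 = 3.
The 6 still-open variables draw from only 6 values {1, 2, 4, 5, 6, 7}, so each is used; only locker 5 can be 2, hence locker 5 = 2.
The 5 still-open variables draw from only 5 values {1, 4, 5, 6, 7}, so each is used; only locker 6 can be 4, hence locker 6 = 4.

4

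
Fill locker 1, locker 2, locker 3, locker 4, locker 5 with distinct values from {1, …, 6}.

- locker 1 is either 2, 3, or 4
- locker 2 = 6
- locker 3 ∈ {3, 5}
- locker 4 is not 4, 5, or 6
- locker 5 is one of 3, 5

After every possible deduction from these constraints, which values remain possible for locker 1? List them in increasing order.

2, 4

locker 2 has just one choice, so locker 2 = 6.
locker 3 and locker 5 share exactly the 2 values {3, 5}; by pigeonhole those values go to them, so strike 3, 5 from locker 1, locker 4.
No further eliminations apply; locker 1 can still be any of 2, 4.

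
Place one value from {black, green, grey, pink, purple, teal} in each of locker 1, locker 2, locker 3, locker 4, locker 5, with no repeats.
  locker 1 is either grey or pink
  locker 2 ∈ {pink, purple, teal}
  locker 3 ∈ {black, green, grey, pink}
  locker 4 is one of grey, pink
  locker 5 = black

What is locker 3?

green

locker 5's domain is down to {black}, so locker 5 = black. So locker 3 can't be black.
locker 1 and locker 4 between them cover only {grey, pink} — a naked pair. Remove those values from locker 2, locker 3.
So locker 3 = green.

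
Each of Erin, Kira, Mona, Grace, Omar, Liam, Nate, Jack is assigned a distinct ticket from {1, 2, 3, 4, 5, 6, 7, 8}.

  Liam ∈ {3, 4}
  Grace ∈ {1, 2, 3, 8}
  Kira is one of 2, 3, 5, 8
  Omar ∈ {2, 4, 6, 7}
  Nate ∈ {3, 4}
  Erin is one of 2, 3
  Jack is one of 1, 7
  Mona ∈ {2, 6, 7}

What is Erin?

2

Among the 8 variables, 5 fits only Kira (and all 8 values in {1, 2, 3, 4, 5, 6, 7, 8} must be used), so Kira = 5.
The 7 still-open variables draw from only 7 values {1, 2, 3, 4, 6, 7, 8}, so each is used; only Grace can be 8, hence Grace = 8.
The 6 still-open variables together cover exactly {1, 2, 3, 4, 6, 7} — 6 values for 6 variables — and 1 appears only in Jack's list, so Jack = 1.
The 2 variables Liam and Nate are confined to {3, 4}, which locks those values in; drop them from Erin, Omar.
So Erin = 2.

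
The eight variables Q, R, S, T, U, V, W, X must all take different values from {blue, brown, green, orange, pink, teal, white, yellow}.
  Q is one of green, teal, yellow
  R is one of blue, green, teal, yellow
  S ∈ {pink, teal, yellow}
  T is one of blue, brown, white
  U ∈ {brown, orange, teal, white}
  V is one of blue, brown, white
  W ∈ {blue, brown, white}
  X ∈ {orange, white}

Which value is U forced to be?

teal

Among the 8 variables, pink fits only S (and all 8 values in {blue, brown, green, orange, pink, teal, white, yellow} must be used), so S = pink.
The 3 variables T, V, W are confined to {blue, brown, white}, which locks those values in; drop them from R, U, X.
That leaves X = orange. Eliminate orange elsewhere: U.
So U = teal.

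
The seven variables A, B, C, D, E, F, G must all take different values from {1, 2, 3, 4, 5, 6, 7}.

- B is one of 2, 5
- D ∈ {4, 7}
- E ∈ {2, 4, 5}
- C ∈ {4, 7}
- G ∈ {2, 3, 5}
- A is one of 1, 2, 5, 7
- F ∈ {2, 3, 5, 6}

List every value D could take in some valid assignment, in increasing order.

4, 7

The 7 variables draw from only 7 values {1, 2, 3, 4, 5, 6, 7}, so each is used; only A can be 1, hence A = 1.
The 6 still-open variables together cover exactly {2, 3, 4, 5, 6, 7} — 6 values for 6 variables — and 6 appears only in F's list, so F = 6.
The 5 still-open variables together cover exactly {2, 3, 4, 5, 7} — 5 values for 5 variables — and 3 appears only in G's list, so G = 3.
C and D between them cover only {4, 7} — a naked pair. Remove those values from E.
No further eliminations apply; D can still be any of 4, 7.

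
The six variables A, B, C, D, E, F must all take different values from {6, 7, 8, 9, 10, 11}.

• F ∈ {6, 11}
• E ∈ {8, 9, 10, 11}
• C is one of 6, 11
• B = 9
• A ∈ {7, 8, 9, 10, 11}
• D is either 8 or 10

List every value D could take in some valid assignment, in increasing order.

8, 10

B's domain is down to {9}, so B = 9. So A, E can't be 9.
The 5 still-open variables together cover exactly {6, 7, 8, 10, 11} — 5 values for 5 variables — and 7 appears only in A's list, so A = 7.
C and F between them cover only {6, 11} — a naked pair. Remove those values from E.
No further eliminations apply; D can still be any of 8, 10.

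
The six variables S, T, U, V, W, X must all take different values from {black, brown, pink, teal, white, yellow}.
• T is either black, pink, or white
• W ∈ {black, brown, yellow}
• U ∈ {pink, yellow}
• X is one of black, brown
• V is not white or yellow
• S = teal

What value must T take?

S must be teal (only option left). Eliminate teal elsewhere: V.
The 5 still-open variables draw from only 5 values {black, brown, pink, white, yellow}, so each is used; only T can be white, hence T = white.

white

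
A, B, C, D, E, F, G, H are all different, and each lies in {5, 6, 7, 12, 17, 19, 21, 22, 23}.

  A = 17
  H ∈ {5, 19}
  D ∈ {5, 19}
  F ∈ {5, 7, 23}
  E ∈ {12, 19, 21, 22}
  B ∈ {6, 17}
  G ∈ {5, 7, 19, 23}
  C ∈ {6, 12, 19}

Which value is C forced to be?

A's domain is down to {17}, so A = 17. So B can't be 17.
B must be 6 (only option left). Strike 6 from C.
D and H between them cover only {5, 19} — a naked pair. Remove those values from C, E, F, G.
So C = 12.

12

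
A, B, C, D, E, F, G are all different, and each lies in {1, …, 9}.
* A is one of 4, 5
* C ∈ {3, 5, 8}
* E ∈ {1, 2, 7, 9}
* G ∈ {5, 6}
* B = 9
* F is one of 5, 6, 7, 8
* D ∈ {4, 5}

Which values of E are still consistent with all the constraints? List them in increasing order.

B has just one choice, so B = 9. Strike 9 from E.
A and D share exactly the 2 values {4, 5}; by pigeonhole those values go to them, so strike 4, 5 from C, F, G.
G has just one choice, so G = 6. Remove 6 from F.
No further eliminations apply; E can still be any of 1, 2, 7.

1, 2, 7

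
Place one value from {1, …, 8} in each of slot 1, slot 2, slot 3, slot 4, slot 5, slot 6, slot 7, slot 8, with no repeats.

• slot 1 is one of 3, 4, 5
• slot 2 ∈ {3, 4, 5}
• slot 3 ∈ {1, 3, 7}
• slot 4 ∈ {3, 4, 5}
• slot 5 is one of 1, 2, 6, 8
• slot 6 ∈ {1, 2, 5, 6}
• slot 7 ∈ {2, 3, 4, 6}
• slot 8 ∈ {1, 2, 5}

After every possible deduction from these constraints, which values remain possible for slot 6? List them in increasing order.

The 8 variables draw from only 8 values {1, 2, 3, 4, 5, 6, 7, 8}, so each is used; only slot 3 can be 7, hence slot 3 = 7.
The 7 still-open variables together cover exactly {1, 2, 3, 4, 5, 6, 8} — 7 values for 7 variables — and 8 appears only in slot 5's list, so slot 5 = 8.
slot 1, slot 2, slot 4 between them cover only {3, 4, 5} — a naked triple. Remove those values from slot 6, slot 7, slot 8.
No further eliminations apply; slot 6 can still be any of 1, 2, 6.

1, 2, 6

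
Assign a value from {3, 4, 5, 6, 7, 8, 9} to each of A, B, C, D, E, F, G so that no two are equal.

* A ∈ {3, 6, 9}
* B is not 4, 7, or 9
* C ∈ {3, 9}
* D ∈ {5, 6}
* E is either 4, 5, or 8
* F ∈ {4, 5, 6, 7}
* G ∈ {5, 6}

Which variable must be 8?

B

Among the 7 variables, 7 fits only F (and all 7 values in {3, 4, 5, 6, 7, 8, 9} must be used), so F = 7.
The 6 still-open variables together cover exactly {3, 4, 5, 6, 8, 9} — 6 values for 6 variables — and 4 appears only in E's list, so E = 4.
Among the 5 still-open variables, 8 fits only B (and all 5 values in {3, 5, 6, 8, 9} must be used), so B = 8.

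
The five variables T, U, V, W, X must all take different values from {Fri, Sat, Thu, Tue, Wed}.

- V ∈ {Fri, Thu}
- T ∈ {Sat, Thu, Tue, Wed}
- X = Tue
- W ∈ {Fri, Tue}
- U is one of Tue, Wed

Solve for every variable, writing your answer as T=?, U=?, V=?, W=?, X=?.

X's domain is down to {Tue}, so X = Tue. So T, U, W can't be Tue.
U must be Wed (only option left). Eliminate Wed elsewhere: T.
That leaves W = Fri. Eliminate Fri elsewhere: V.
V must be Thu (only option left). Remove Thu from T.
T must be Sat (only option left).

T=Sat, U=Wed, V=Thu, W=Fri, X=Tue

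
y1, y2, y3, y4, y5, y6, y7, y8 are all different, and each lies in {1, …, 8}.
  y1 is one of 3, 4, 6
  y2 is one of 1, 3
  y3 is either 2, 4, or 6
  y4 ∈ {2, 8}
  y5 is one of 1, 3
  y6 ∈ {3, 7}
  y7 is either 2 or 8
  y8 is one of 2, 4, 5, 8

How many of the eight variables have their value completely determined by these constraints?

Among the 8 variables, 5 fits only y8 (and all 8 values in {1, 2, 3, 4, 5, 6, 7, 8} must be used), so y8 = 5.
The 7 still-open variables together cover exactly {1, 2, 3, 4, 6, 7, 8} — 7 values for 7 variables — and 7 appears only in y6's list, so y6 = 7.
The 2 variables y2 and y5 are confined to {1, 3}, which locks those values in; drop them from y1.
y4 and y7 between them cover only {2, 8} — a naked pair. Remove those values from y3.
Determined: y6=7, y8=5. The other variables each still have more than one consistent value. That makes 2.

2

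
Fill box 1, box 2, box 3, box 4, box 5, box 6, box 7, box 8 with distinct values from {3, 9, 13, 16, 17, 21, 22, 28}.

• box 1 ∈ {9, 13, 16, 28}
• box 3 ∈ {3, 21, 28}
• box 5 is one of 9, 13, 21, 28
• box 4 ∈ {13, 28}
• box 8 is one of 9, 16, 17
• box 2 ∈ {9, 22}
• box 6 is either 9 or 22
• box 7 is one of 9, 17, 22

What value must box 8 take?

Among the 8 variables, 3 fits only box 3 (and all 8 values in {3, 9, 13, 16, 17, 21, 22, 28} must be used), so box 3 = 3.
The 7 still-open variables draw from only 7 values {9, 13, 16, 17, 21, 22, 28}, so each is used; only box 5 can be 21, hence box 5 = 21.
box 2 and box 6 between them cover only {9, 22} — a naked pair. Remove those values from box 1, box 7, box 8.
box 7's domain is down to {17}, so box 7 = 17. Eliminate 17 elsewhere: box 8.
So box 8 = 16.

16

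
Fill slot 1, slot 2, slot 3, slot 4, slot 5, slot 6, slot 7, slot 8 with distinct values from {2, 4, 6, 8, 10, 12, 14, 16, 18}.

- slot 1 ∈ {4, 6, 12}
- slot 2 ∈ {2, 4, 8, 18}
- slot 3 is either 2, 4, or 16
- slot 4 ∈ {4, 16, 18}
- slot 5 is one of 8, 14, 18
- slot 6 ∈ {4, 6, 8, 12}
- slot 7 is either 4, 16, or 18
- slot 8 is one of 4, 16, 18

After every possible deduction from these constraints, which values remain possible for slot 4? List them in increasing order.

The 8 variables together cover exactly {2, 4, 6, 8, 12, 14, 16, 18} — 8 values for 8 variables — and 14 appears only in slot 5's list, so slot 5 = 14.
The 3 variables slot 4, slot 7, slot 8 are confined to {4, 16, 18}, which locks those values in; drop them from slot 1, slot 2, slot 3, slot 6.
slot 3 must be 2 (only option left). So slot 2 can't be 2.
slot 2 has just one choice, so slot 2 = 8. Remove 8 from slot 6.
No further eliminations apply; slot 4 can still be any of 4, 16, 18.

4, 16, 18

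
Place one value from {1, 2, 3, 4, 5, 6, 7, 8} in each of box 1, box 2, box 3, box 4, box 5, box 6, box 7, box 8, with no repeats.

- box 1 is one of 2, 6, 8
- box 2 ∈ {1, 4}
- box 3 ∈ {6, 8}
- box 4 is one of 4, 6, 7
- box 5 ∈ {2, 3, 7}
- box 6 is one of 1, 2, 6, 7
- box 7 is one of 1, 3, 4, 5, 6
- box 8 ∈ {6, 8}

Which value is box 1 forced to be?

Among the 8 variables, 5 fits only box 7 (and all 8 values in {1, 2, 3, 4, 5, 6, 7, 8} must be used), so box 7 = 5.
The 7 still-open variables together cover exactly {1, 2, 3, 4, 6, 7, 8} — 7 values for 7 variables — and 3 appears only in box 5's list, so box 5 = 3.
box 3 and box 8 share exactly the 2 values {6, 8}; by pigeonhole those values go to them, so strike 6, 8 from box 1, box 4, box 6.
So box 1 = 2.

2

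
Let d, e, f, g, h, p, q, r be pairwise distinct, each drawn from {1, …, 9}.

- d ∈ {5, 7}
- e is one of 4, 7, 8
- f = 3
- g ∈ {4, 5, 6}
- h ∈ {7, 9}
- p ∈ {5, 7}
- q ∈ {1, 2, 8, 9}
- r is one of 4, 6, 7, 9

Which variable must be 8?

f has just one choice, so f = 3.
d and p between them cover only {5, 7} — a naked pair. Remove those values from e, g, h, r.
h has just one choice, so h = 9. Eliminate 9 elsewhere: q, r.
g and r share exactly the 2 values {4, 6}; by pigeonhole those values go to them, so strike 4, 6 from e.
So 8 goes to e.

e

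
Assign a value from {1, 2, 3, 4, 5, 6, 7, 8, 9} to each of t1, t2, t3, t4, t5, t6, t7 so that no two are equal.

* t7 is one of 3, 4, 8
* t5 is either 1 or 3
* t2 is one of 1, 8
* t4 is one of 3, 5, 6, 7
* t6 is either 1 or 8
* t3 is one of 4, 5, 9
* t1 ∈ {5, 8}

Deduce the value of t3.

9

t2 and t6 between them cover only {1, 8} — a naked pair. Remove those values from t1, t5, t7.
t1's domain is down to {5}, so t1 = 5. So t3, t4 can't be 5.
t5 must be 3 (only option left). So t4, t7 can't be 3.
t7's domain is down to {4}, so t7 = 4. Eliminate 4 elsewhere: t3.
So t3 = 9.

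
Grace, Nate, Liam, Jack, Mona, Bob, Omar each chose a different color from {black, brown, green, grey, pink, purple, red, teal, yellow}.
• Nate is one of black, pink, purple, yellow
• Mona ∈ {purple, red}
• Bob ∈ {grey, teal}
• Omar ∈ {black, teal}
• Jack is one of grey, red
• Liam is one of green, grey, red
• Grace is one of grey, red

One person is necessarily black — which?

Omar

Grace and Jack between them cover only {grey, red} — a naked pair. Remove those values from Liam, Mona, Bob.
That leaves Liam = green.
Mona must be purple (only option left). Eliminate purple elsewhere: Nate.
Bob has just one choice, so Bob = teal. Eliminate teal elsewhere: Omar.
So black goes to Omar.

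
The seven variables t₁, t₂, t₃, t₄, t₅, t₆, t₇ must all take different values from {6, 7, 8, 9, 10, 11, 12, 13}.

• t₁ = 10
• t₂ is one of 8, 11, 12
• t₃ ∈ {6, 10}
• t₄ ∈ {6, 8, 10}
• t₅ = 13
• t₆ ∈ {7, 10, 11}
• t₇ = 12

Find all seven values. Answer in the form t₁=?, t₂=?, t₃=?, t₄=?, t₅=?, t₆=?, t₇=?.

t₁=10, t₂=11, t₃=6, t₄=8, t₅=13, t₆=7, t₇=12

t₁ has just one choice, so t₁ = 10. Strike 10 from t₃, t₄, t₆.
That leaves t₃ = 6. Eliminate 6 elsewhere: t₄.
That leaves t₄ = 8. Strike 8 from t₂.
That leaves t₅ = 13.
t₇'s domain is down to {12}, so t₇ = 12. Eliminate 12 elsewhere: t₂.
t₂ has just one choice, so t₂ = 11. Remove 11 from t₆.
t₆'s domain is down to {7}, so t₆ = 7.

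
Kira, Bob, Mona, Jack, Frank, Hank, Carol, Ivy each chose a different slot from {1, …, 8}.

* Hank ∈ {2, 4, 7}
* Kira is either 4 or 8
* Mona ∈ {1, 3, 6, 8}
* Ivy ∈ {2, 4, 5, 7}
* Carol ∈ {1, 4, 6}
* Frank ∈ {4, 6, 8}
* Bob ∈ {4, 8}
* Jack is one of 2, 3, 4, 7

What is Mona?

The 8 variables together cover exactly {1, 2, 3, 4, 5, 6, 7, 8} — 8 values for 8 variables — and 5 appears only in Ivy's list, so Ivy = 5.
The 2 variables Kira and Bob are confined to {4, 8}, which locks those values in; drop them from Mona, Jack, Frank, Hank, Carol.
Frank has just one choice, so Frank = 6. Remove 6 from Mona, Carol.
Carol's domain is down to {1}, so Carol = 1. Remove 1 from Mona.
So Mona = 3.

3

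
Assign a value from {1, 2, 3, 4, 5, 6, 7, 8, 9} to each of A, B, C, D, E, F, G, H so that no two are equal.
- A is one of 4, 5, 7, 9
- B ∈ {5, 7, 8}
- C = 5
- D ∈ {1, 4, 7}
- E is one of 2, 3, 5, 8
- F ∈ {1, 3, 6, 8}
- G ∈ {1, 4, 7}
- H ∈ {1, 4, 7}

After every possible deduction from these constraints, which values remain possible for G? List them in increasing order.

C must be 5 (only option left). So A, B, E can't be 5.
The 3 variables D, G, H are confined to {1, 4, 7}, which locks those values in; drop them from A, B, F.
A's domain is down to {9}, so A = 9.
B's domain is down to {8}, so B = 8. Strike 8 from E, F.
No further eliminations apply; G can still be any of 1, 4, 7.

1, 4, 7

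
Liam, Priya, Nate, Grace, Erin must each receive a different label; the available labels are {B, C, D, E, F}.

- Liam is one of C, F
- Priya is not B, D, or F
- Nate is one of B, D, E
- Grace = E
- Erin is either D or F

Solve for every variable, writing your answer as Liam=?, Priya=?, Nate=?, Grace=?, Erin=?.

Grace's domain is down to {E}, so Grace = E. So Priya, Nate can't be E.
Priya's domain is down to {C}, so Priya = C. Eliminate C elsewhere: Liam.
Liam's domain is down to {F}, so Liam = F. Remove F from Erin.
Erin must be D (only option left). Eliminate D elsewhere: Nate.
That leaves Nate = B.

Liam=F, Priya=C, Nate=B, Grace=E, Erin=D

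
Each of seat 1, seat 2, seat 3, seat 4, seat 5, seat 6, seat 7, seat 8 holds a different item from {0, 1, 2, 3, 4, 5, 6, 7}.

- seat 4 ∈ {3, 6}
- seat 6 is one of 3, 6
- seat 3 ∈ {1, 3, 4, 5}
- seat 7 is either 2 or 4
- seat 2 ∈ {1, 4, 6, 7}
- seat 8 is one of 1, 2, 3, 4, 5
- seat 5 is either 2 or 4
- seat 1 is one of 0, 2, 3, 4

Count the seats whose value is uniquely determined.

2

Among the 8 variables, 0 fits only seat 1 (and all 8 values in {0, 1, 2, 3, 4, 5, 6, 7} must be used), so seat 1 = 0.
The 7 still-open variables draw from only 7 values {1, 2, 3, 4, 5, 6, 7}, so each is used; only seat 2 can be 7, hence seat 2 = 7.
seat 4 and seat 6 between them cover only {3, 6} — a naked pair. Remove those values from seat 3, seat 8.
The 2 variables seat 5 and seat 7 are confined to {2, 4}, which locks those values in; drop them from seat 3, seat 8.
Determined: seat 1=0, seat 2=7. The other seats each still have more than one consistent value. That makes 2.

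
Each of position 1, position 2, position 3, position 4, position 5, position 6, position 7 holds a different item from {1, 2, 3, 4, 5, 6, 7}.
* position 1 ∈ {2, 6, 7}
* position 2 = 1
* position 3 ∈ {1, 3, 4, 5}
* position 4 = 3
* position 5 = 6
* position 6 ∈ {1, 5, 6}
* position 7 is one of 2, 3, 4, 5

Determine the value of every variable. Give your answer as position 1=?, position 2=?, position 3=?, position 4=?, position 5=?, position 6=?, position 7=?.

position 1=7, position 2=1, position 3=4, position 4=3, position 5=6, position 6=5, position 7=2

position 2's domain is down to {1}, so position 2 = 1. So position 3, position 6 can't be 1.
That leaves position 4 = 3. Strike 3 from position 3, position 7.
position 5 must be 6 (only option left). So position 1, position 6 can't be 6.
position 6 must be 5 (only option left). Remove 5 from position 3, position 7.
That leaves position 3 = 4. Strike 4 from position 7.
position 7 has just one choice, so position 7 = 2. Eliminate 2 elsewhere: position 1.
That leaves position 1 = 7.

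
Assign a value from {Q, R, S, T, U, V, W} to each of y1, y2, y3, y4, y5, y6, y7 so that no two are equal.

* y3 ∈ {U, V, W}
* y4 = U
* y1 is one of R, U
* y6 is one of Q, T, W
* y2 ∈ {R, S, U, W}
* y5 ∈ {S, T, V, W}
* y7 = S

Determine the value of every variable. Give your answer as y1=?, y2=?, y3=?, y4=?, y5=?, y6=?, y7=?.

y1=R, y2=W, y3=V, y4=U, y5=T, y6=Q, y7=S

y4 has just one choice, so y4 = U. Eliminate U elsewhere: y1, y2, y3.
That leaves y7 = S. So y2, y5 can't be S.
y1 must be R (only option left). Strike R from y2.
y2's domain is down to {W}, so y2 = W. Eliminate W elsewhere: y3, y5, y6.
y3's domain is down to {V}, so y3 = V. Remove V from y5.
y5 has just one choice, so y5 = T. Remove T from y6.
That leaves y6 = Q.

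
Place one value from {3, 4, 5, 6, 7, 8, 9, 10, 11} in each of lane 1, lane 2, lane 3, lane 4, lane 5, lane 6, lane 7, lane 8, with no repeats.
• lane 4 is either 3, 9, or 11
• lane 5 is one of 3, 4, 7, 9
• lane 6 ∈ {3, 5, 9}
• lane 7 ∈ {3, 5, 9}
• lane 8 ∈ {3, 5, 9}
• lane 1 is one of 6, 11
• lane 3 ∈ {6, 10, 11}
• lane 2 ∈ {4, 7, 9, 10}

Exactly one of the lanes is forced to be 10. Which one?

lane 3

lane 6, lane 7, lane 8 between them cover only {3, 5, 9} — a naked triple. Remove those values from lane 2, lane 4, lane 5.
That leaves lane 4 = 11. Remove 11 from lane 1, lane 3.
lane 1 must be 6 (only option left). Remove 6 from lane 3.
So 10 goes to lane 3.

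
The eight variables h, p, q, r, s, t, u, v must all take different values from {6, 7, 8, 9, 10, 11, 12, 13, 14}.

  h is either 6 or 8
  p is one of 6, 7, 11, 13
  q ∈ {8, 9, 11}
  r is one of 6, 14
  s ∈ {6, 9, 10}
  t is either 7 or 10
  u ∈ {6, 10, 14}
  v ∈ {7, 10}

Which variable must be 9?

s

The 8 variables together cover exactly {6, 7, 8, 9, 10, 11, 13, 14} — 8 values for 8 variables — and 13 appears only in p's list, so p = 13.
The 7 still-open variables together cover exactly {6, 7, 8, 9, 10, 11, 14} — 7 values for 7 variables — and 11 appears only in q's list, so q = 11.
The 6 still-open variables together cover exactly {6, 7, 8, 9, 10, 14} — 6 values for 6 variables — and 8 appears only in h's list, so h = 8.
The 5 still-open variables draw from only 5 values {6, 7, 9, 10, 14}, so each is used; only s can be 9, hence s = 9.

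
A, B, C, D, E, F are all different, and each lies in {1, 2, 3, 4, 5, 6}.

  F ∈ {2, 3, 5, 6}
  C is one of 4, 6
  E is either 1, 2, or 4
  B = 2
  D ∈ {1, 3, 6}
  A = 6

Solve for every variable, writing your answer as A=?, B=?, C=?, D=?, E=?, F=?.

A's domain is down to {6}, so A = 6. Remove 6 from C, D, F.
That leaves B = 2. Eliminate 2 elsewhere: E, F.
That leaves C = 4. Remove 4 from E.
E has just one choice, so E = 1. So D can't be 1.
D's domain is down to {3}, so D = 3. Remove 3 from F.
That leaves F = 5.

A=6, B=2, C=4, D=3, E=1, F=5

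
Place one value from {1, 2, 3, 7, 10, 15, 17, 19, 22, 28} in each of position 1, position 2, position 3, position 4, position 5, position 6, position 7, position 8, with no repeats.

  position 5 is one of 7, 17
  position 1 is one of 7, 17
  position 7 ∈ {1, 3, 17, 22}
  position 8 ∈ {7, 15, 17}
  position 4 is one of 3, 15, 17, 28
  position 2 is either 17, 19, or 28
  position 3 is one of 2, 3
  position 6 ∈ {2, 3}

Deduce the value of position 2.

19

position 1 and position 5 share exactly the 2 values {7, 17}; by pigeonhole those values go to them, so strike 7, 17 from position 2, position 4, position 7, position 8.
position 8 has just one choice, so position 8 = 15. Remove 15 from position 4.
position 3 and position 6 between them cover only {2, 3} — a naked pair. Remove those values from position 4, position 7.
position 4 must be 28 (only option left). Remove 28 from position 2.
So position 2 = 19.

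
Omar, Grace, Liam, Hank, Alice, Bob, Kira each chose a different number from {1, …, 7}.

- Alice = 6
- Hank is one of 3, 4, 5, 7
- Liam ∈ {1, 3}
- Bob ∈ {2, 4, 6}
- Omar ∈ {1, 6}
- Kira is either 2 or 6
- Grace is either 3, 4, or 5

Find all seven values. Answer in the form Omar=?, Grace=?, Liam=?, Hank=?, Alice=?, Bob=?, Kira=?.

Omar=1, Grace=5, Liam=3, Hank=7, Alice=6, Bob=4, Kira=2

Alice's domain is down to {6}, so Alice = 6. Eliminate 6 elsewhere: Omar, Bob, Kira.
Kira's domain is down to {2}, so Kira = 2. Eliminate 2 elsewhere: Bob.
Omar's domain is down to {1}, so Omar = 1. So Liam can't be 1.
Liam's domain is down to {3}, so Liam = 3. Remove 3 from Grace, Hank.
Bob must be 4 (only option left). Strike 4 from Grace, Hank.
Grace must be 5 (only option left). So Hank can't be 5.
Hank has just one choice, so Hank = 7.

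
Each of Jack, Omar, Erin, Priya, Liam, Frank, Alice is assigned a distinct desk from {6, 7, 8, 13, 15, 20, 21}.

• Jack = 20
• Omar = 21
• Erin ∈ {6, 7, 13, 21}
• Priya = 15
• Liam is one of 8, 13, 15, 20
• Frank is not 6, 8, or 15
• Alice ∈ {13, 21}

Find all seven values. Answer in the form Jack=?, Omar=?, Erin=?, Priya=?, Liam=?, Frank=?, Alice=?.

Jack's domain is down to {20}, so Jack = 20. Eliminate 20 elsewhere: Liam, Frank.
Omar's domain is down to {21}, so Omar = 21. Strike 21 from Erin, Frank, Alice.
Priya has just one choice, so Priya = 15. Remove 15 from Liam.
Alice must be 13 (only option left). So Erin, Liam, Frank can't be 13.
Liam has just one choice, so Liam = 8.
Frank's domain is down to {7}, so Frank = 7. Strike 7 from Erin.
That leaves Erin = 6.

Jack=20, Omar=21, Erin=6, Priya=15, Liam=8, Frank=7, Alice=13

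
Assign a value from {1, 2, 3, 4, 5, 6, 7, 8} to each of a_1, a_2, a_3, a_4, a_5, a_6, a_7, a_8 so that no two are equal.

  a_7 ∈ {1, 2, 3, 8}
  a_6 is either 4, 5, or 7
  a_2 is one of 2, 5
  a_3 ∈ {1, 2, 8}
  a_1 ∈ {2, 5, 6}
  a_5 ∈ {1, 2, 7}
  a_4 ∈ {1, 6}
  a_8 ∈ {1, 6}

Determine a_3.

8

The 8 variables draw from only 8 values {1, 2, 3, 4, 5, 6, 7, 8}, so each is used; only a_7 can be 3, hence a_7 = 3.
The 7 still-open variables draw from only 7 values {1, 2, 4, 5, 6, 7, 8}, so each is used; only a_6 can be 4, hence a_6 = 4.
The 6 still-open variables together cover exactly {1, 2, 5, 6, 7, 8} — 6 values for 6 variables — and 7 appears only in a_5's list, so a_5 = 7.
Among the 5 still-open variables, 8 fits only a_3 (and all 5 values in {1, 2, 5, 6, 8} must be used), so a_3 = 8.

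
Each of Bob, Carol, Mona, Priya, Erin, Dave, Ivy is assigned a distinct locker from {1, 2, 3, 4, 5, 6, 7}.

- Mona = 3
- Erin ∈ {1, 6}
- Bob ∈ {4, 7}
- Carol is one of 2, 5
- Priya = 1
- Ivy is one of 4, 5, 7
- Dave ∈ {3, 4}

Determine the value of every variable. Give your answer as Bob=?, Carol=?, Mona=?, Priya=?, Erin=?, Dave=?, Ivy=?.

Mona must be 3 (only option left). Eliminate 3 elsewhere: Dave.
That leaves Priya = 1. Strike 1 from Erin.
Erin must be 6 (only option left).
Dave's domain is down to {4}, so Dave = 4. Eliminate 4 elsewhere: Bob, Ivy.
Bob's domain is down to {7}, so Bob = 7. So Ivy can't be 7.
Ivy has just one choice, so Ivy = 5. So Carol can't be 5.
Carol's domain is down to {2}, so Carol = 2.

Bob=7, Carol=2, Mona=3, Priya=1, Erin=6, Dave=4, Ivy=5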